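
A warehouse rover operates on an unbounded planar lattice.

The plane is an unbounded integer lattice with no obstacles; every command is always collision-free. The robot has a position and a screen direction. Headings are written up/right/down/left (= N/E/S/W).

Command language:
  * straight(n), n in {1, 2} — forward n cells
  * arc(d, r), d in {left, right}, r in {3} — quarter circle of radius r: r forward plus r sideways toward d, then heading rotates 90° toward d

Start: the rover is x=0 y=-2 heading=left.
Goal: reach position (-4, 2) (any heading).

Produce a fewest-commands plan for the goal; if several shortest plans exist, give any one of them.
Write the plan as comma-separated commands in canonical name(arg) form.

initial: x=0 y=-2 heading=left
t=1 straight(1) ⇒ x=-1 y=-2 heading=left
t=2 arc(right, 3) ⇒ x=-4 y=1 heading=up
t=3 straight(1) ⇒ x=-4 y=2 heading=up
no 2-step plan works, so 3 is optimal.

straight(1), arc(right, 3), straight(1)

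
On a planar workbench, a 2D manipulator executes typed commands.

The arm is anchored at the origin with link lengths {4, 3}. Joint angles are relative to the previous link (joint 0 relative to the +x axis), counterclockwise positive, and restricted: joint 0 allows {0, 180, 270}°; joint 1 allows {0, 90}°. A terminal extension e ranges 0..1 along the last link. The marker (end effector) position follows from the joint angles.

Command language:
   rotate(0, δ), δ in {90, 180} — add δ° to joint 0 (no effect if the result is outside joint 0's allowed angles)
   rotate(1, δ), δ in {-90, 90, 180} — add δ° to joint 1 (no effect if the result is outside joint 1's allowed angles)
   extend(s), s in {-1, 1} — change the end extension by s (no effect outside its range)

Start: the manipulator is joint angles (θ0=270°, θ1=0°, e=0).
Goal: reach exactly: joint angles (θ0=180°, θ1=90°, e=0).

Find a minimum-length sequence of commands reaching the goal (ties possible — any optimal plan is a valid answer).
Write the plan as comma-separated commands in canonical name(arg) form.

from: joint angles (θ0=270°, θ1=0°, e=0)
[1] after rotate(1, 90): joint angles (θ0=270°, θ1=90°, e=0)
[2] after rotate(0, 90): joint angles (θ0=0°, θ1=90°, e=0)
[3] after rotate(0, 180): joint angles (θ0=180°, θ1=90°, e=0)
shorter routes all fall short; 3 is best.

rotate(1, 90), rotate(0, 90), rotate(0, 180)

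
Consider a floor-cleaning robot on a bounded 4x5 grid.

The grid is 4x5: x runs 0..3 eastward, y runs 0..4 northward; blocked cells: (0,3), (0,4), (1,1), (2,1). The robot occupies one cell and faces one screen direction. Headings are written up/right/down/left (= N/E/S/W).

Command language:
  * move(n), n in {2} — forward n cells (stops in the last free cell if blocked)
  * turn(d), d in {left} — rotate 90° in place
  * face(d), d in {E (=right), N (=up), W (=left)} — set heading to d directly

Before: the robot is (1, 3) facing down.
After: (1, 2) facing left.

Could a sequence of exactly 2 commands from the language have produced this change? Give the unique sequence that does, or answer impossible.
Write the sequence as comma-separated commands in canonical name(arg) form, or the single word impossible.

move(2), face(W)

key: move(2) is stopped early by the blocked cell at (1,1)
start: (1, 3) facing down
step 1 (move(2)): (1, 2) facing down
step 2 (face(W)): (1, 2) facing left
no other 2-command option fits: unique.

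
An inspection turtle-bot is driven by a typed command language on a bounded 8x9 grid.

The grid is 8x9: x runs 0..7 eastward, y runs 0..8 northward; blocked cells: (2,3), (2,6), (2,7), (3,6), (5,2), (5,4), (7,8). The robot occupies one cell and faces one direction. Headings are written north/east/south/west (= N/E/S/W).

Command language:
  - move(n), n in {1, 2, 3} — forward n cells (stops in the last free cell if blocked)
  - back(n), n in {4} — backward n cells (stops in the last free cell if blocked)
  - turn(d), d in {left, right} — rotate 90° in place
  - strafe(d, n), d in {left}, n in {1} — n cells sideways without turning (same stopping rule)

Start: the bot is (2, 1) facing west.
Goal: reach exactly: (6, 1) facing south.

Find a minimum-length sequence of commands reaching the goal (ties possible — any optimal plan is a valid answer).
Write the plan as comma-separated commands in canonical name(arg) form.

start: (2, 1) facing west
step 1 (back(4)): (6, 1) facing west
step 2 (turn(left)): (6, 1) facing south
minimal: 2 command(s), checked below 2.

back(4), turn(left)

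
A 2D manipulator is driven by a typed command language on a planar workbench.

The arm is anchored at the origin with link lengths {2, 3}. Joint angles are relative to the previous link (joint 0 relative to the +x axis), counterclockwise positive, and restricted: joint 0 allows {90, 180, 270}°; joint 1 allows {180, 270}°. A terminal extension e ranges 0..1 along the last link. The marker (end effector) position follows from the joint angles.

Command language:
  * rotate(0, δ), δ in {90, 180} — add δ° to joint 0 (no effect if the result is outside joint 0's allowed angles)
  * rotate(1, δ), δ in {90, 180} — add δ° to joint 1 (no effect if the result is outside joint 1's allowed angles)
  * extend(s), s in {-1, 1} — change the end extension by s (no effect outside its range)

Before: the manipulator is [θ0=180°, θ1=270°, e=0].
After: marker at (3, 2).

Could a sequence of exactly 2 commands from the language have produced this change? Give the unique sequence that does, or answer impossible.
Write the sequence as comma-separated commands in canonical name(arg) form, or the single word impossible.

rotate(0, 90), rotate(0, 180)

key: order matters: swapping rotate(0, 90) and rotate(0, 180) lands elsewhere
begin: [θ0=180°, θ1=270°, e=0]
step 1 (rotate(0, 90)): [θ0=270°, θ1=270°, e=0]
step 2 (rotate(0, 180)): [θ0=90°, θ1=270°, e=0]
no other 2-command option fits: unique.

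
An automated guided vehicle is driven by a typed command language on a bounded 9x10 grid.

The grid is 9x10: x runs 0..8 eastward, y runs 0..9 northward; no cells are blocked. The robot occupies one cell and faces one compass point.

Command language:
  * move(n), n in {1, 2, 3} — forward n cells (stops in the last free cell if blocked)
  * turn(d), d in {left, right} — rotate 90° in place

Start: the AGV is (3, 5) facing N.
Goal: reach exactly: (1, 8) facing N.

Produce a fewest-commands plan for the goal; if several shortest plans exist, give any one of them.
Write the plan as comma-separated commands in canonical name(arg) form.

from: (3, 5) facing N
step 1 (turn(left)): (3, 5) facing W
step 2 (move(2)): (1, 5) facing W
step 3 (turn(right)): (1, 5) facing N
step 4 (move(3)): (1, 8) facing N
shorter routes all fall short; 4 is best.

turn(left), move(2), turn(right), move(3)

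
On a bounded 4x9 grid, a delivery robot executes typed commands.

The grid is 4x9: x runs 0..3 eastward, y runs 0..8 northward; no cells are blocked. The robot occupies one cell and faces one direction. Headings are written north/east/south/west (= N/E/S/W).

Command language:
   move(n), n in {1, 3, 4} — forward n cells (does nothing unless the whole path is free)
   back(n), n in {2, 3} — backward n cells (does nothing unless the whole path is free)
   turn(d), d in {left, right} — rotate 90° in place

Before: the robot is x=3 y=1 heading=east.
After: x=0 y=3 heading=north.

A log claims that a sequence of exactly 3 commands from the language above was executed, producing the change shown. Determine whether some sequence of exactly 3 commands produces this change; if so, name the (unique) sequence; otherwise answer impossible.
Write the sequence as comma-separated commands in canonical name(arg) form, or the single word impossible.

impossible

checked all 3-command options: none fits.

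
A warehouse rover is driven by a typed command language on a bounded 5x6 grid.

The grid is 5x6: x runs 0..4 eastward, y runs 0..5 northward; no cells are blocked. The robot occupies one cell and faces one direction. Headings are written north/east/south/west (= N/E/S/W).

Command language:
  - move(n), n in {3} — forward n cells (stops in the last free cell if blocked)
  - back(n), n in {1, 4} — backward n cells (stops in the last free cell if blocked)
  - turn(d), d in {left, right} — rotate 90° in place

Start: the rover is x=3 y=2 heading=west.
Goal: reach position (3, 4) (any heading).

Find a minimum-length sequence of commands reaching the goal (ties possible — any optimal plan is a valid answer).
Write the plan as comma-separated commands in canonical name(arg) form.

turn(left), move(3), back(4)

from: x=3 y=2 heading=west
1. turn(left) → x=3 y=2 heading=south
2. move(3) → x=3 y=0 heading=south
3. back(4) → x=3 y=4 heading=south
nothing shorter than 3 reaches the goal.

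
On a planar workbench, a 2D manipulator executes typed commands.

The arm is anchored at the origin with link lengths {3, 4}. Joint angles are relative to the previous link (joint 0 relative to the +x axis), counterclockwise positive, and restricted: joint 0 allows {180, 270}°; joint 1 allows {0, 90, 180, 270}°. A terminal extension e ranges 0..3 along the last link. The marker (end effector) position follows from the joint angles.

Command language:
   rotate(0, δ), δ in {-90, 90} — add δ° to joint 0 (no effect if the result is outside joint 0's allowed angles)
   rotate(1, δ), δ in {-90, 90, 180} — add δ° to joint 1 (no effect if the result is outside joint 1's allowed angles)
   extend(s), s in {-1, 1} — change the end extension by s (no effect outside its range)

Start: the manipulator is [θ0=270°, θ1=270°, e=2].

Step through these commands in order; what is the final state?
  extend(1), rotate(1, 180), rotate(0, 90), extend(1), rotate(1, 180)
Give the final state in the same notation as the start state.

t0: [θ0=270°, θ1=270°, e=2]
t=1 extend(1) ⇒ [θ0=270°, θ1=270°, e=3]
t=2 rotate(1, 180) ⇒ [θ0=270°, θ1=90°, e=3]
t=3 rotate(0, 90) ⇒ [θ0=270°, θ1=90°, e=3]
t=4 extend(1) ⇒ [θ0=270°, θ1=90°, e=3]
t=5 rotate(1, 180) ⇒ [θ0=270°, θ1=270°, e=3]

[θ0=270°, θ1=270°, e=3]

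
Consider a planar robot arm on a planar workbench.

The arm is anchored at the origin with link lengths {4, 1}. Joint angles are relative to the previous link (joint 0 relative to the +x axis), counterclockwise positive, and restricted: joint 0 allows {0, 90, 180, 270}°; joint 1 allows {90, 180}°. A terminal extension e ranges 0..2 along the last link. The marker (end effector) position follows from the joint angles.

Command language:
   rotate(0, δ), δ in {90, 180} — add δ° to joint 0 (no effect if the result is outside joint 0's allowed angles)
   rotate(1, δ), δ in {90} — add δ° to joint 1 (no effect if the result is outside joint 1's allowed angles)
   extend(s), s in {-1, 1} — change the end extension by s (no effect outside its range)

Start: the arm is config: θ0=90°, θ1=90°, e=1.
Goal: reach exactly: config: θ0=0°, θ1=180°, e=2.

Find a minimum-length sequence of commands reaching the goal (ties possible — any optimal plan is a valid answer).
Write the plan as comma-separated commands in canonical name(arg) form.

rotate(1, 90), rotate(0, 180), rotate(0, 90), extend(1)

start: config: θ0=90°, θ1=90°, e=1
t=1 rotate(1, 90) ⇒ config: θ0=90°, θ1=180°, e=1
t=2 rotate(0, 180) ⇒ config: θ0=270°, θ1=180°, e=1
t=3 rotate(0, 90) ⇒ config: θ0=0°, θ1=180°, e=1
t=4 extend(1) ⇒ config: θ0=0°, θ1=180°, e=2
no 3-step plan works, so 4 is optimal.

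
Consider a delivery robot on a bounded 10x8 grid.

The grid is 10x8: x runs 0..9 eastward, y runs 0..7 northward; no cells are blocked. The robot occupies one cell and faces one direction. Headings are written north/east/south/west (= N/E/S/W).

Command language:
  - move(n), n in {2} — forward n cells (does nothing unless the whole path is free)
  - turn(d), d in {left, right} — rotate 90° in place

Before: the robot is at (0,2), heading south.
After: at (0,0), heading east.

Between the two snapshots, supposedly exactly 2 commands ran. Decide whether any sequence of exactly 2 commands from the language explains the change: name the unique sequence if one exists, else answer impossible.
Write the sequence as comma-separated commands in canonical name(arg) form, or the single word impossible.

move(2), turn(left)

key: running turn(left) before move(2) would end elsewhere — order is forced
t0: at (0,2), heading south
[1] after move(2): at (0,0), heading south
[2] after turn(left): at (0,0), heading east
no rival 2-sequence matches.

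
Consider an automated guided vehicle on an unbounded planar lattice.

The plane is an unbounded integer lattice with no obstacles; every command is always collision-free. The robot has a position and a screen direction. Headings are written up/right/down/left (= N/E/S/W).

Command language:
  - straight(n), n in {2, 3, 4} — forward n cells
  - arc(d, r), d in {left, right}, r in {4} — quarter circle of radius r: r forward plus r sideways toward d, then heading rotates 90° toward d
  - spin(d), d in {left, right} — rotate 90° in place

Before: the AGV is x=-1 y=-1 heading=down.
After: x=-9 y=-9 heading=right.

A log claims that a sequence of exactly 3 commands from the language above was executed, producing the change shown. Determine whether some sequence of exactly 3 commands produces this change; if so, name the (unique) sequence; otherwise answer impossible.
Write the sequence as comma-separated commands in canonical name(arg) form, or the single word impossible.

arc(right, 4), arc(left, 4), spin(left)

key: position moved to (-9,-9) AND the heading swung to E — translation plus rotation needed
t0: x=-1 y=-1 heading=down
t=1 arc(right, 4) ⇒ x=-5 y=-5 heading=left
t=2 arc(left, 4) ⇒ x=-9 y=-9 heading=down
t=3 spin(left) ⇒ x=-9 y=-9 heading=right
no rival 3-sequence matches.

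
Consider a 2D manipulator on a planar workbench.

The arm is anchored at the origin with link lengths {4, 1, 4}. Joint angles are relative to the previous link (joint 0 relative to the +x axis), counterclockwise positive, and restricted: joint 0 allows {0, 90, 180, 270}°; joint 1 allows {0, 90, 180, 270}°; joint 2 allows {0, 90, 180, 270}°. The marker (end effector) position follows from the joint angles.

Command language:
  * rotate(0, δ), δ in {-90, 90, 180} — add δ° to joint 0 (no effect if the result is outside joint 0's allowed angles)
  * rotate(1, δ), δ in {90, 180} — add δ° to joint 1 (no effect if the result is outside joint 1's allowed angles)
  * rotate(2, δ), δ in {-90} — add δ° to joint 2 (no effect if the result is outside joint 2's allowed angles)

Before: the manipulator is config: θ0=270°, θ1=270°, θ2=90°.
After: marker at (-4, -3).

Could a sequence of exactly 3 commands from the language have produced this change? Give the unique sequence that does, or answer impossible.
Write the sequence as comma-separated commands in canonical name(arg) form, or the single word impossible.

rotate(1, 90), rotate(1, 90), rotate(1, 90)

start: config: θ0=270°, θ1=270°, θ2=90°
[1] after rotate(1, 90): config: θ0=270°, θ1=0°, θ2=90°
[2] after rotate(1, 90): config: θ0=270°, θ1=90°, θ2=90°
[3] after rotate(1, 90): config: θ0=270°, θ1=180°, θ2=90°
no other 3-command option fits: unique.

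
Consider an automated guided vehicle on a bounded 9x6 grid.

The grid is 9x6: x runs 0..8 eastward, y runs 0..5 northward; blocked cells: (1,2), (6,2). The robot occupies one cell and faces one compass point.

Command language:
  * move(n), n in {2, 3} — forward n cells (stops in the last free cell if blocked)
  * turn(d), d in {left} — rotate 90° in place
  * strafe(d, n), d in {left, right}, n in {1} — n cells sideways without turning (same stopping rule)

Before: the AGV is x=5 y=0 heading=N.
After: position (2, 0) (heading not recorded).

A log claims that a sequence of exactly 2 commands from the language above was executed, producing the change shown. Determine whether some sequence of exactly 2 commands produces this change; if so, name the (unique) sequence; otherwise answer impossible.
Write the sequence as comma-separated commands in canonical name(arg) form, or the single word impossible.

turn(left), move(3)

key: running move(3) before turn(left) would end elsewhere — order is forced
initial: x=5 y=0 heading=N
t=1 turn(left) ⇒ x=5 y=0 heading=W
t=2 move(3) ⇒ x=2 y=0 heading=W
all 25 alternatives checked — unique.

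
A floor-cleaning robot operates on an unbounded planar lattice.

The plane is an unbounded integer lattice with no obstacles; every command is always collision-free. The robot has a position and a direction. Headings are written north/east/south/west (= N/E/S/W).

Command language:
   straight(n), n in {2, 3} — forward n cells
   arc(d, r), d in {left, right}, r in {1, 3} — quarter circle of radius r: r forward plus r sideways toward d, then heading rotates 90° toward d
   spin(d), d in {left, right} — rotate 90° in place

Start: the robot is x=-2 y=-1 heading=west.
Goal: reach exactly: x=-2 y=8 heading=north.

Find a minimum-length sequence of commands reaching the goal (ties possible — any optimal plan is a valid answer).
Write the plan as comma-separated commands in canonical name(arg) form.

initial: x=-2 y=-1 heading=west
step 1 (straight(3)): x=-5 y=-1 heading=west
step 2 (arc(right, 3)): x=-8 y=2 heading=north
step 3 (arc(right, 3)): x=-5 y=5 heading=east
step 4 (arc(left, 3)): x=-2 y=8 heading=north
shorter routes all fall short; 4 is best.

straight(3), arc(right, 3), arc(right, 3), arc(left, 3)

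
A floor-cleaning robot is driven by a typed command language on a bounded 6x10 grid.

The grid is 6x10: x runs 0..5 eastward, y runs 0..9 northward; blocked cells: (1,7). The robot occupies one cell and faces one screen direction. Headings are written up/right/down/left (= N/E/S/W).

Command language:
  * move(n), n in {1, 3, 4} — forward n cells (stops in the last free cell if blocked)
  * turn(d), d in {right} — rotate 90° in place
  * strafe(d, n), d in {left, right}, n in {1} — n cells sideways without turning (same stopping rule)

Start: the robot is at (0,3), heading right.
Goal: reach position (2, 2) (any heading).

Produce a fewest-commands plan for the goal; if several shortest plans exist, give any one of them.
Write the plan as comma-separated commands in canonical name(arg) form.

begin: at (0,3), heading right
t=1 move(1) ⇒ at (1,3), heading right
t=2 move(1) ⇒ at (2,3), heading right
t=3 strafe(right, 1) ⇒ at (2,2), heading right
nothing shorter than 3 reaches the goal.

move(1), move(1), strafe(right, 1)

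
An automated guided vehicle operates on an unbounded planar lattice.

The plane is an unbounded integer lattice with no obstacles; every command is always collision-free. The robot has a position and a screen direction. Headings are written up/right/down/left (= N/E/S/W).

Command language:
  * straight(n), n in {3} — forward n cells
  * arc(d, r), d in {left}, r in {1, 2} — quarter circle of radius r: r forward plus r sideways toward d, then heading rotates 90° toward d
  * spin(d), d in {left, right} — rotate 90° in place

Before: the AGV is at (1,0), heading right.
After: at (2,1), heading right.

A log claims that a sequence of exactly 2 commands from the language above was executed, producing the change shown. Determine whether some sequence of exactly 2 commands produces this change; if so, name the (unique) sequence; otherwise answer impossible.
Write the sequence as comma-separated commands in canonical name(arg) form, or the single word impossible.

key: order matters: swapping arc(left, 1) and spin(right) lands elsewhere
begin: at (1,0), heading right
t=1 arc(left, 1) ⇒ at (2,1), heading up
t=2 spin(right) ⇒ at (2,1), heading right
no other 2-command option fits: unique.

arc(left, 1), spin(right)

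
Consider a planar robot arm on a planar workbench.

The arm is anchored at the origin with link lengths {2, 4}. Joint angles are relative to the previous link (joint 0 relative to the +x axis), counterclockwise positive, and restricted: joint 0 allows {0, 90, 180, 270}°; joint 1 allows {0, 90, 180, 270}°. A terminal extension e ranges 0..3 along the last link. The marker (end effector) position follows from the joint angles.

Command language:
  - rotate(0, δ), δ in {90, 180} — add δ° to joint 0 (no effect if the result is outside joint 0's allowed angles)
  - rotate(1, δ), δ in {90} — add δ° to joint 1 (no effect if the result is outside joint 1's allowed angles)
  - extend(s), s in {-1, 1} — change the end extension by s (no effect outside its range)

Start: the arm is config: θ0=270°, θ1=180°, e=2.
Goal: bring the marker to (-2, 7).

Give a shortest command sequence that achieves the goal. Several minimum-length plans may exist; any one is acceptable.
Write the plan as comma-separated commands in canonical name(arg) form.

extend(1), rotate(0, 180), rotate(1, 90), rotate(0, 90)

initial: config: θ0=270°, θ1=180°, e=2
step 1 (extend(1)): config: θ0=270°, θ1=180°, e=3
step 2 (rotate(0, 180)): config: θ0=90°, θ1=180°, e=3
step 3 (rotate(1, 90)): config: θ0=90°, θ1=270°, e=3
step 4 (rotate(0, 90)): config: θ0=180°, θ1=270°, e=3
nothing shorter than 4 reaches the goal.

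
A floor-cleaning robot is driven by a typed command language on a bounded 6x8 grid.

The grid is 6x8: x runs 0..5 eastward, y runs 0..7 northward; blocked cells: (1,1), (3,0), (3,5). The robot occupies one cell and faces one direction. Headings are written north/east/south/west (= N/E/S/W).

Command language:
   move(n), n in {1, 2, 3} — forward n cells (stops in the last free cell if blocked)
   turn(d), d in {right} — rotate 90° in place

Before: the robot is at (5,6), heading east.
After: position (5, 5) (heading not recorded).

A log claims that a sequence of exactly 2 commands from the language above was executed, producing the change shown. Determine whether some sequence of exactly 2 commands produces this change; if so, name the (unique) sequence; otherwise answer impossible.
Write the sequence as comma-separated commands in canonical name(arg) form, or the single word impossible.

turn(right), move(1)

key: running move(1) before turn(right) would end elsewhere — order is forced
start: at (5,6), heading east
step 1 (turn(right)): at (5,6), heading south
step 2 (move(1)): at (5,5), heading south
no rival 2-sequence matches.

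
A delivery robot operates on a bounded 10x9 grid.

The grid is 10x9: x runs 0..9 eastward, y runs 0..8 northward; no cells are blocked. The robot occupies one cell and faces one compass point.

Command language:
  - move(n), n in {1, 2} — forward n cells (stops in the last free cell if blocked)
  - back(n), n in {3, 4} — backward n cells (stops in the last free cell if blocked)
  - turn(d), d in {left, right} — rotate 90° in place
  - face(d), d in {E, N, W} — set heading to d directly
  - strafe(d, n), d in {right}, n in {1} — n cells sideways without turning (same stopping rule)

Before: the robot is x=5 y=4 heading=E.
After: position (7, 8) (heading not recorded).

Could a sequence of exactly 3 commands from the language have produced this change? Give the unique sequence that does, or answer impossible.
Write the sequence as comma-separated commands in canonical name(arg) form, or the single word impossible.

key: order matters: swapping move(2) and back(4) lands elsewhere
initial: x=5 y=4 heading=E
[1] after move(2): x=7 y=4 heading=E
[2] after turn(right): x=7 y=4 heading=S
[3] after back(4): x=7 y=8 heading=S
no other 3-command option fits: unique.

move(2), turn(right), back(4)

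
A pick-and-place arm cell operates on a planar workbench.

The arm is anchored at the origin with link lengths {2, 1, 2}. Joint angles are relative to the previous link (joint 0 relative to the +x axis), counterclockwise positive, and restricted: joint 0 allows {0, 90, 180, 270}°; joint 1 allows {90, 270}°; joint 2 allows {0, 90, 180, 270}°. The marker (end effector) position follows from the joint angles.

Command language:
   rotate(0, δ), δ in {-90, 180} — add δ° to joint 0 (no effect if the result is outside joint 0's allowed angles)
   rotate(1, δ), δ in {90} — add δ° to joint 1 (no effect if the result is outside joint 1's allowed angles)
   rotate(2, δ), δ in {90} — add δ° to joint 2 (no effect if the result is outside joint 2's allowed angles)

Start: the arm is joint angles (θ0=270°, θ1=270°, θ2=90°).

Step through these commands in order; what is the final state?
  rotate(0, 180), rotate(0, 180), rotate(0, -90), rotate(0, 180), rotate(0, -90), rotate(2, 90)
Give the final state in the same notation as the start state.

joint angles (θ0=270°, θ1=270°, θ2=180°)

start: joint angles (θ0=270°, θ1=270°, θ2=90°)
[1] after rotate(0, 180): joint angles (θ0=90°, θ1=270°, θ2=90°)
[2] after rotate(0, 180): joint angles (θ0=270°, θ1=270°, θ2=90°)
[3] after rotate(0, -90): joint angles (θ0=180°, θ1=270°, θ2=90°)
[4] after rotate(0, 180): joint angles (θ0=0°, θ1=270°, θ2=90°)
[5] after rotate(0, -90): joint angles (θ0=270°, θ1=270°, θ2=90°)
[6] after rotate(2, 90): joint angles (θ0=270°, θ1=270°, θ2=180°)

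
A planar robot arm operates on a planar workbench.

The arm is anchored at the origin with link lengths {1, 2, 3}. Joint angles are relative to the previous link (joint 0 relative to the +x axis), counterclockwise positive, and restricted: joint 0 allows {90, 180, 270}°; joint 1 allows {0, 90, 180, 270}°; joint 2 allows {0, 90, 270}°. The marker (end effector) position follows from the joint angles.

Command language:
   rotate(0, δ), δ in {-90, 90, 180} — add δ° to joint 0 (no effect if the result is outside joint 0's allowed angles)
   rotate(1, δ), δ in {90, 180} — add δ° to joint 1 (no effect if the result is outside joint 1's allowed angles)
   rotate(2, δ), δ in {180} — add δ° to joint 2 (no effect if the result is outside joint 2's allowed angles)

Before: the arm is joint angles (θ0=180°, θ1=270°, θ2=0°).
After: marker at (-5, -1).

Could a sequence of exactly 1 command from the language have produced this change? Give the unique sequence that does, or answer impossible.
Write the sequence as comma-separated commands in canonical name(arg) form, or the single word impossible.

rotate(0, 90)

from: joint angles (θ0=180°, θ1=270°, θ2=0°)
1. rotate(0, 90) → joint angles (θ0=270°, θ1=270°, θ2=0°)
no rival 1-sequence matches.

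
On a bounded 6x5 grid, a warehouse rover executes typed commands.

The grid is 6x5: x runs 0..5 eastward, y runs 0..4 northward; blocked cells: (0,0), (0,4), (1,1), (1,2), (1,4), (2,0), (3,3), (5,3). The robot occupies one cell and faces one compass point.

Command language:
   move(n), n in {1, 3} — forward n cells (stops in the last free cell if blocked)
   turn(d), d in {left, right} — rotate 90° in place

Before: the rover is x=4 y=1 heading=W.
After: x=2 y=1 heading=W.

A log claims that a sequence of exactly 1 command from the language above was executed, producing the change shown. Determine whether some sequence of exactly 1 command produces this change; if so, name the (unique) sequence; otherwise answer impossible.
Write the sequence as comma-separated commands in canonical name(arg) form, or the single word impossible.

key: still facing W — the one step turns nothing
initial: x=4 y=1 heading=W
step 1 (move(3)): x=2 y=1 heading=W
no other 1-command option fits: unique.

move(3)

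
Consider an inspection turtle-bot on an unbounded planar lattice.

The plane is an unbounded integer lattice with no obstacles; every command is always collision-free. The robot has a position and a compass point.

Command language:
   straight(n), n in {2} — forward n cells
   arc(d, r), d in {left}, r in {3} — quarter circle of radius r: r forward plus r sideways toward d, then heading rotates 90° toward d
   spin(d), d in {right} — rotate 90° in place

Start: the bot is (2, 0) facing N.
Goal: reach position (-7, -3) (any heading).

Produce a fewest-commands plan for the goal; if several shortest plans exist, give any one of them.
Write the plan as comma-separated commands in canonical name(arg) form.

arc(left, 3), arc(left, 3), spin(right), arc(left, 3)

t0: (2, 0) facing N
1. arc(left, 3) → (-1, 3) facing W
2. arc(left, 3) → (-4, 0) facing S
3. spin(right) → (-4, 0) facing W
4. arc(left, 3) → (-7, -3) facing S
minimal: 4 command(s), checked below 4.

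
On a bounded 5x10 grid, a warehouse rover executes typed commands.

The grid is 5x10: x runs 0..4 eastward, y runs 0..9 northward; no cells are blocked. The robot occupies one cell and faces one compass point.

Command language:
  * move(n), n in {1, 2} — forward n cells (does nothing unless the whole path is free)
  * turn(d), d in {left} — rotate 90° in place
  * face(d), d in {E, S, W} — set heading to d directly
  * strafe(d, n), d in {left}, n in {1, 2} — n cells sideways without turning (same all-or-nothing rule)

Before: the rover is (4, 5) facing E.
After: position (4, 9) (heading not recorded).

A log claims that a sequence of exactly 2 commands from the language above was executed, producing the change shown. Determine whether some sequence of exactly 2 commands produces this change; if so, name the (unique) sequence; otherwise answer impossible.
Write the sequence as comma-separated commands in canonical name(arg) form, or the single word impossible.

initial: (4, 5) facing E
[1] after strafe(left, 2): (4, 7) facing E
[2] after strafe(left, 2): (4, 9) facing E
all 64 alternatives checked — unique.

strafe(left, 2), strafe(left, 2)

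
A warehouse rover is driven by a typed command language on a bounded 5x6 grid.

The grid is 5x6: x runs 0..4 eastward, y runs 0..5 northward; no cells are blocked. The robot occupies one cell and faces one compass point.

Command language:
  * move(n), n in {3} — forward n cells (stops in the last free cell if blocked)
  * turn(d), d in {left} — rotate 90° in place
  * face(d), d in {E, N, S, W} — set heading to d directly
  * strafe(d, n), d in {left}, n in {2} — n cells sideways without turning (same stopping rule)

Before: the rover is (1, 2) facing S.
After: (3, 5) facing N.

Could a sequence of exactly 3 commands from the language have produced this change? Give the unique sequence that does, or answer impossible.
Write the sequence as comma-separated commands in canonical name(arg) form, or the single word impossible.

key: running move(3) before strafe(left, 2) would end elsewhere — order is forced
start: (1, 2) facing S
1. strafe(left, 2) → (3, 2) facing S
2. face(N) → (3, 2) facing N
3. move(3) → (3, 5) facing N
no rival 3-sequence matches.

strafe(left, 2), face(N), move(3)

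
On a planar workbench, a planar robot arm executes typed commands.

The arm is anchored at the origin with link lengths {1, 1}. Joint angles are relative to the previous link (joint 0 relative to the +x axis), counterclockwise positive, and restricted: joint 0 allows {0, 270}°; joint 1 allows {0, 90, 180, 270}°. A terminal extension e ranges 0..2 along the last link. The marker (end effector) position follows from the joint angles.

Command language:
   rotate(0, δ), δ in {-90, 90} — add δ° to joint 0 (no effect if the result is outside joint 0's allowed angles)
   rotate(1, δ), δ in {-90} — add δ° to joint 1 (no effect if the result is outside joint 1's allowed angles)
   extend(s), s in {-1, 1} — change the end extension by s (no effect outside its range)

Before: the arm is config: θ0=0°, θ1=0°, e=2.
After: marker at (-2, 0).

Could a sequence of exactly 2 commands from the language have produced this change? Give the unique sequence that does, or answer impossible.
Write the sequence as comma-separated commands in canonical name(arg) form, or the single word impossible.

rotate(1, -90), rotate(1, -90)

from: config: θ0=0°, θ1=0°, e=2
t=1 rotate(1, -90) ⇒ config: θ0=0°, θ1=270°, e=2
t=2 rotate(1, -90) ⇒ config: θ0=0°, θ1=180°, e=2
no other 2-command option fits: unique.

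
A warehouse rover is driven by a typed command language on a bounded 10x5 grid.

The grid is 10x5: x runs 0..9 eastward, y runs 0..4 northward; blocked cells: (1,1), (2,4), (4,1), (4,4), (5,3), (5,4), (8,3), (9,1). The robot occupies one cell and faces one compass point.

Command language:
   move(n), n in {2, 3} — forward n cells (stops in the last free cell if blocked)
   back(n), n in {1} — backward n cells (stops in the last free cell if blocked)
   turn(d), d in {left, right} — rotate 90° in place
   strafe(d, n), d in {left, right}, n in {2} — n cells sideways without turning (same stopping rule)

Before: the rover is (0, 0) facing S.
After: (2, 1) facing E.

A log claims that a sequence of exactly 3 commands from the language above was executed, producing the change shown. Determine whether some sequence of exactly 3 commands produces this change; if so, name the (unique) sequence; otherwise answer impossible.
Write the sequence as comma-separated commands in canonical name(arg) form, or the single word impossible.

key: order matters: swapping strafe(left, 2) and turn(left) lands elsewhere
t0: (0, 0) facing S
1. strafe(left, 2) → (2, 0) facing S
2. back(1) → (2, 1) facing S
3. turn(left) → (2, 1) facing E
all 343 alternatives checked — unique.

strafe(left, 2), back(1), turn(left)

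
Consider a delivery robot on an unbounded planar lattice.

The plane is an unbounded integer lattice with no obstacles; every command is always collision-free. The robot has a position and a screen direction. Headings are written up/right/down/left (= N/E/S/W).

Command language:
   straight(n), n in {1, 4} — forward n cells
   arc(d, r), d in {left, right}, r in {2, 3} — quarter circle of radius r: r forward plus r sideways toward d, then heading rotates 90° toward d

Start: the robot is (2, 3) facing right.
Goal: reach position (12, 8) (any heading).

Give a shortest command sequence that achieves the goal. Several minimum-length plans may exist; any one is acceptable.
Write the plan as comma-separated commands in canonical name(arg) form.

straight(1), arc(left, 3), arc(right, 2), straight(4)

start: (2, 3) facing right
step 1 (straight(1)): (3, 3) facing right
step 2 (arc(left, 3)): (6, 6) facing up
step 3 (arc(right, 2)): (8, 8) facing right
step 4 (straight(4)): (12, 8) facing right
no 3-step plan works, so 4 is optimal.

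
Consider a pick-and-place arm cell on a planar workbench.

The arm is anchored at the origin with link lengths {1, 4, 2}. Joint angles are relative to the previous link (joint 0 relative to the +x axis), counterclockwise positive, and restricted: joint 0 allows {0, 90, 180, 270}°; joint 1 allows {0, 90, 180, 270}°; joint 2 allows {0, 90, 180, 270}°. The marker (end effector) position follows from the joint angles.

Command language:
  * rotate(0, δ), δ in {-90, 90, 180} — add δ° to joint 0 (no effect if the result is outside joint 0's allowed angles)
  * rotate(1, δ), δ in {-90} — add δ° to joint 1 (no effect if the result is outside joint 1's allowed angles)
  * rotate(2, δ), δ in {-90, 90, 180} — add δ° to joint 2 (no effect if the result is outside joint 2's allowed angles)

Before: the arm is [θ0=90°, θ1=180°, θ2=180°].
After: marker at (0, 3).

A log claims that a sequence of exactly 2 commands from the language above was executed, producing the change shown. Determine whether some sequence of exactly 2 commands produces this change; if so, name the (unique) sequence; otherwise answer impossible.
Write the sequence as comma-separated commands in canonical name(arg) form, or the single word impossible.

rotate(1, -90), rotate(1, -90)

from: [θ0=90°, θ1=180°, θ2=180°]
1. rotate(1, -90) → [θ0=90°, θ1=90°, θ2=180°]
2. rotate(1, -90) → [θ0=90°, θ1=0°, θ2=180°]
no rival 2-sequence matches.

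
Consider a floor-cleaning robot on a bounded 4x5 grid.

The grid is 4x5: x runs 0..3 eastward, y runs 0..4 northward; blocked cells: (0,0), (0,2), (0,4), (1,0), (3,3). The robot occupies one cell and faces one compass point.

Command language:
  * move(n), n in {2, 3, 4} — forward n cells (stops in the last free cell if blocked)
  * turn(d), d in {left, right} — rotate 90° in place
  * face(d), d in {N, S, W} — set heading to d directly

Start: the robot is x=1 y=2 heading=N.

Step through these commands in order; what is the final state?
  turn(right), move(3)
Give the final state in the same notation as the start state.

from: x=1 y=2 heading=N
[1] after turn(right): x=1 y=2 heading=E
[2] after move(3): x=3 y=2 heading=E

x=3 y=2 heading=E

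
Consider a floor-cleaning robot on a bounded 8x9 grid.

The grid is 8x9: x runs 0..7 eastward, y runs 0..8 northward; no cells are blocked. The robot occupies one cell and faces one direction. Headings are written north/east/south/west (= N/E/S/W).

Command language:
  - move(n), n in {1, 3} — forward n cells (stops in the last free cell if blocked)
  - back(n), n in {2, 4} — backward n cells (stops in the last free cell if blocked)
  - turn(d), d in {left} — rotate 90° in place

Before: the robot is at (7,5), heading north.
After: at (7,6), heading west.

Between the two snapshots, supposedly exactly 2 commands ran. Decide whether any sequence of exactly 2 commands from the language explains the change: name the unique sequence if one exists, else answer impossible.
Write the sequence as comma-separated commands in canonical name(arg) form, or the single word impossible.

key: running turn(left) before move(1) would end elsewhere — order is forced
t0: at (7,5), heading north
step 1 (move(1)): at (7,6), heading north
step 2 (turn(left)): at (7,6), heading west
uniquely the one of 25 2-step routes that fits.

move(1), turn(left)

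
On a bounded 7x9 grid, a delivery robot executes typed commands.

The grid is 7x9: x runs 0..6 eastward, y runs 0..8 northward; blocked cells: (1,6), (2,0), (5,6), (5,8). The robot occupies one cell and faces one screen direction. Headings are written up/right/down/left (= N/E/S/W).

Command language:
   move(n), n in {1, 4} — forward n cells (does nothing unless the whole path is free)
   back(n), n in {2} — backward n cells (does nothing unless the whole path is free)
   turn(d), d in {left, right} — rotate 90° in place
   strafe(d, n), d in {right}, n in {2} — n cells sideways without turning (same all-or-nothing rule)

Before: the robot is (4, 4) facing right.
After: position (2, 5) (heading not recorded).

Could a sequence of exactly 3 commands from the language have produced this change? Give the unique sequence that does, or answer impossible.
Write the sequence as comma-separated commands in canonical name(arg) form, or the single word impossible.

key: running move(1) before back(2) would end elsewhere — order is forced
t0: (4, 4) facing right
t=1 back(2) ⇒ (2, 4) facing right
t=2 turn(left) ⇒ (2, 4) facing up
t=3 move(1) ⇒ (2, 5) facing up
no other 3-command option fits: unique.

back(2), turn(left), move(1)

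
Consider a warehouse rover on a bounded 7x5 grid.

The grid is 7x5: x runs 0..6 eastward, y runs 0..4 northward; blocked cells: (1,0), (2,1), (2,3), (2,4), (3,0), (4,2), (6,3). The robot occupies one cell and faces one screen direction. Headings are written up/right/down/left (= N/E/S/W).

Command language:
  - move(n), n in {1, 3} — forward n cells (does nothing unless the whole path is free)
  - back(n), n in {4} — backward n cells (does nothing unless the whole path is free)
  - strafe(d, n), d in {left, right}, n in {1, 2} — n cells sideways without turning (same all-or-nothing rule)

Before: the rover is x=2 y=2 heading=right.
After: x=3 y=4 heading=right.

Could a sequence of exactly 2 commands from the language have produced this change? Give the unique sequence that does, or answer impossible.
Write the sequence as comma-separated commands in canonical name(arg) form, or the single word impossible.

key: still facing E at the end — nothing in the sequence rotates
t0: x=2 y=2 heading=right
step 1 (move(1)): x=3 y=2 heading=right
step 2 (strafe(left, 2)): x=3 y=4 heading=right
uniquely the one of 49 2-step routes that fits.

move(1), strafe(left, 2)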